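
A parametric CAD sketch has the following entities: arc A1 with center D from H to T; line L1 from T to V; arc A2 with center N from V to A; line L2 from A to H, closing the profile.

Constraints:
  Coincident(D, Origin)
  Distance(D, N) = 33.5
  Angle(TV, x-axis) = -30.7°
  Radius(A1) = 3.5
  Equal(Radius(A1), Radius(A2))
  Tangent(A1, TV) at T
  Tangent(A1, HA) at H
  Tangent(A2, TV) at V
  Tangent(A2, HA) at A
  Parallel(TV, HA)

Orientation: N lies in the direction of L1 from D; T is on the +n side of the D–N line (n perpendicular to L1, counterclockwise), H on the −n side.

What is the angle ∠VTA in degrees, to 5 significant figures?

11.802°

The slot axis is L1's direction at -30.7°, so u = (cos -30.7°, sin -30.7°) = (0.85985, -0.51054) and n = (−sin -30.7°, cos -30.7°) = (0.51054, 0.85985). D is at the origin and N lies 33.5 along u from D, so N = 33.5·u = (28.805, -17.103). Tangency of A1 to both parallel lines with radius 3.5 puts T and H at D ± 3.5·n: T = (1.7869, 3.0095), H = (-1.7869, -3.0095). Equal radii place V and A the same way about N: V = N + 3.5·n = (30.592, -14.094), A = N − 3.5·n = (27.018, -20.113). Then cos ∠VTA = TV·TA / (|TV||TA|), giving 11.802°.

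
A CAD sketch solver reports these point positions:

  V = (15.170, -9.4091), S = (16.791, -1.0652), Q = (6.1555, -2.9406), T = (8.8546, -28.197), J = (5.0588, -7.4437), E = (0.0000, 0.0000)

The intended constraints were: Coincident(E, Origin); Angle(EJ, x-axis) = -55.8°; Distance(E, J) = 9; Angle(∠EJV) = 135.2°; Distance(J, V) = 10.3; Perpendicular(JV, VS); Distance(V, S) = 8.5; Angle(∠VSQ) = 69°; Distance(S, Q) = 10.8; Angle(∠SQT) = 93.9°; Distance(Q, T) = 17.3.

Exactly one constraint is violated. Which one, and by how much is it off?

Distance(Q, T) = 17.3 — off by 8.10.

E = (0.00, 0.00) ✓; EJ at -55.80° ✓; |EJ| = 9.000 ✓; ∠EJV = 135.2° ✓; |JV| = 10.30 ✓; ∠(JV, VS) = 90.01° ✓; |VS| = 8.500 ✓; ∠VSQ = 69.01° ✓; |SQ| = 10.80 ✓; ∠SQT = 93.90° ✓; |QT| = 25.40 ✗.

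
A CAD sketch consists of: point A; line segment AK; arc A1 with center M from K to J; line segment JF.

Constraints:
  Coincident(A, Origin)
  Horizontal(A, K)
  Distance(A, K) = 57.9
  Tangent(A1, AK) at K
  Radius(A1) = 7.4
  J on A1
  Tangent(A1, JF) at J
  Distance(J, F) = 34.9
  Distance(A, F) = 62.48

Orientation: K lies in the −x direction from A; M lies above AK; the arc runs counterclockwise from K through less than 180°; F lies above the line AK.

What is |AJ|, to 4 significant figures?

50.97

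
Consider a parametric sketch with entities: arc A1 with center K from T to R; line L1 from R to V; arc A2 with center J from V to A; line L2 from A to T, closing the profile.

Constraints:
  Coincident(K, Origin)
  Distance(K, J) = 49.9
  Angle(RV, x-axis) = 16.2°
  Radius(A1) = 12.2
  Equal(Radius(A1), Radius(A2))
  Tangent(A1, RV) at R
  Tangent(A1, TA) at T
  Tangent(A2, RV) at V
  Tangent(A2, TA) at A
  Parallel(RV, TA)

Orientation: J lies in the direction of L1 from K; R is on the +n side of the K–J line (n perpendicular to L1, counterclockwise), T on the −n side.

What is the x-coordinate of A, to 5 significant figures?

51.322

The slot axis is L1's direction at 16.2°, so u = (cos 16.2°, sin 16.2°) = (0.96029, 0.27899) and n = (−sin 16.2°, cos 16.2°) = (-0.27899, 0.96029). K is at the origin and J lies 49.9 along u from K, so J = 49.9·u = (47.919, 13.922). Tangency of A1 to both parallel lines with radius 12.2 puts R and T at K ± 12.2·n: R = (-3.4037, 11.716), T = (3.4037, -11.716). Equal radii place V and A the same way about J: V = J + 12.2·n = (44.515, 25.637), A = J − 12.2·n = (51.322, 2.2061). So A.x = 51.322.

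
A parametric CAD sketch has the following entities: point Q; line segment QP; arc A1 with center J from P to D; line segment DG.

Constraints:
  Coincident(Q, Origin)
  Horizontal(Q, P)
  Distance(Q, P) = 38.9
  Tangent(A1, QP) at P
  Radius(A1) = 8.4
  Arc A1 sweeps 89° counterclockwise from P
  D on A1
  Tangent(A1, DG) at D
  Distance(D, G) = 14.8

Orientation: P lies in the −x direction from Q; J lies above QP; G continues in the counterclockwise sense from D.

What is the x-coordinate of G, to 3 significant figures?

-30.2

Q is at the origin; Q and P share the same y with |QP| = 38.9 and P on the −x side, so P = (-38.9, 0.00). A1 meets QP tangentially, so JP is at right angles to QP, so J = P + (0, 8.4) = (-38.9, 8.40). On A1, P sits at bearing -90° from J; an 89° counterclockwise sweep puts D at bearing -1°, so D = J + 8.4·(cos -1°, sin -1°) = (-30.5, 8.25). Since A1 is tangent to DG there, JD ⟂ DG, so DG runs along (−sin -1°, cos -1°); with |DG| = 14.8, G = (-30.2, 23.1). So G.x = -30.2.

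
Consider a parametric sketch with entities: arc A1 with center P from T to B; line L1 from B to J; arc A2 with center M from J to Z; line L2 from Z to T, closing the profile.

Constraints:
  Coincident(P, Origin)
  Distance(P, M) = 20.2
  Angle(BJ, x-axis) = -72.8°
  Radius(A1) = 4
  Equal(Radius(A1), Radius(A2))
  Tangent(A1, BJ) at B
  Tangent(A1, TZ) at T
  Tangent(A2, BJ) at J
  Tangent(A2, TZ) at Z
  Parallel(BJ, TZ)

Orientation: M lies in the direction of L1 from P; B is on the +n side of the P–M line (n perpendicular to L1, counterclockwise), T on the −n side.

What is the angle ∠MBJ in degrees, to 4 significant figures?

11.20°

The slot axis is L1's direction at -72.8°, so u = (cos -72.8°, sin -72.8°) = (0.2957, -0.9553) and n = (−sin -72.8°, cos -72.8°) = (0.9553, 0.2957). P is at the origin and M lies 20.2 along u from P, so M = 20.2·u = (5.973, -19.30). Tangency of A1 to both parallel lines with radius 4.0 puts B and T at P ± 4.0·n: B = (3.821, 1.183), T = (-3.821, -1.183). Equal radii place J and Z the same way about M: J = M + 4.0·n = (9.794, -18.11), Z = M − 4.0·n = (2.152, -20.48). Then cos ∠MBJ = BM·BJ / (|BM||BJ|), giving 11.20°.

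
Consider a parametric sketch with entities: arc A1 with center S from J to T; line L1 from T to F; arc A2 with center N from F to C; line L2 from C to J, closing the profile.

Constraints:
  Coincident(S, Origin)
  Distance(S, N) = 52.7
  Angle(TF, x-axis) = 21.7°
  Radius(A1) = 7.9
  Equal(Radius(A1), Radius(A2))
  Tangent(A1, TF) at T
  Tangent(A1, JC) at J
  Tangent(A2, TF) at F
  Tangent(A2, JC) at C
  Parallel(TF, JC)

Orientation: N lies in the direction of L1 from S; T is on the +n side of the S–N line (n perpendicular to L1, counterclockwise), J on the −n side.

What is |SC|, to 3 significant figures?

53.3

Tangency of A1 to both parallel lines with radius 7.9 puts T and J at S ± 7.9·n: T = (-2.92, 7.34), J = (2.92, -7.34). Equal radii place F and C the same way about N: F = N + 7.9·n = (46.0, 26.8), C = N − 7.9·n = (51.9, 12.1). Then |SC| = |C − S| = 53.3.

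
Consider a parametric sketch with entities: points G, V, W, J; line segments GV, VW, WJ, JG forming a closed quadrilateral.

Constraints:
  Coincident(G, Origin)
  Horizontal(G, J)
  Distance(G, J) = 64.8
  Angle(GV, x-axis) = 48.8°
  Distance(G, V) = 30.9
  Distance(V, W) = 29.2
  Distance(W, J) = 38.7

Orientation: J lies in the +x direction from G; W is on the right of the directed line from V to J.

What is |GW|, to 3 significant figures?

27.0

G is at the origin; GJ is horizontal with |GJ| = 64.8 and J in +x, so J = (64.8, 0). GV runs at 48.8° with |GV| = 30.9, so V = (20.4, 23.2). W is determined by |VW| = 29.2 and |WJ| = 38.7 together: it lies at the intersection of circle(V, 29.2) and circle(J, 38.7). With |VJ| = 50.2, the foot of the radical line on VJ is 18.7 from V and the perpendicular offset is √(29.2² − 18.7²) = 22.5. Taking the right-of-VJ solution: W = (26.5, -5.30).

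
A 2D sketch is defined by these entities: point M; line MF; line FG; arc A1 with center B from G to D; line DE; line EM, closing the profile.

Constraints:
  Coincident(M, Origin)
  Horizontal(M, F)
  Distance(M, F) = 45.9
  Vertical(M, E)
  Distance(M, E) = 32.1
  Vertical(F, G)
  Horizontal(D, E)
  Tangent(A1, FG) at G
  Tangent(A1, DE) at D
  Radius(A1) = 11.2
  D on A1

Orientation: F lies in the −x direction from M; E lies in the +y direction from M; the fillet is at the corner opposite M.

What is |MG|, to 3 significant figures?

50.4

The virtual corner opposite M is at (-45.9, 32.1). Tangency of A1 to FG means the radius BG is perpendicular to FG and tangency of A1 to DE means the radius BD is perpendicular to DE, with radius 11.2, so the center B sits 11.2 in from both sides at B = (-34.7, 20.9). That places the tangent points at G = (-45.9, 20.9) on FG and D = (-34.7, 32.1) on DE. Then |MG| = |G − M| = 50.4.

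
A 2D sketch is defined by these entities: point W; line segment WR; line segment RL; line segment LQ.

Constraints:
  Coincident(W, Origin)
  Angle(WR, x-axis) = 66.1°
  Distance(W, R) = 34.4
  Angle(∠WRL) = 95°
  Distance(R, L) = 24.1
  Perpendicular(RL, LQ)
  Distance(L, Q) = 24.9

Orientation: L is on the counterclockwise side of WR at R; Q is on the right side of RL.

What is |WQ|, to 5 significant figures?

65.079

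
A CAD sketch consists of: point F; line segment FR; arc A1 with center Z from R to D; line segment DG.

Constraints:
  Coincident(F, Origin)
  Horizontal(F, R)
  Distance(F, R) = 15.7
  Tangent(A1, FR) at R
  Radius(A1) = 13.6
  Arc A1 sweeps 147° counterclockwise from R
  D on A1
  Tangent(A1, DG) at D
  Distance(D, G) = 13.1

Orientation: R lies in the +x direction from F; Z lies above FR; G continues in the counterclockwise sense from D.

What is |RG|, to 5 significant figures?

32.339

On A1, R sits at bearing -90° from Z; a 147° counterclockwise sweep puts D at bearing 57°, so D = Z + 13.6·(cos 57°, sin 57°) = (23.107, 25.006). The tangent condition forces ZD to be normal to DG, so DG runs along (−sin 57°, cos 57°); with |DG| = 13.1, G = (12.121, 32.141). Then |RG| = |G − R| = 32.339.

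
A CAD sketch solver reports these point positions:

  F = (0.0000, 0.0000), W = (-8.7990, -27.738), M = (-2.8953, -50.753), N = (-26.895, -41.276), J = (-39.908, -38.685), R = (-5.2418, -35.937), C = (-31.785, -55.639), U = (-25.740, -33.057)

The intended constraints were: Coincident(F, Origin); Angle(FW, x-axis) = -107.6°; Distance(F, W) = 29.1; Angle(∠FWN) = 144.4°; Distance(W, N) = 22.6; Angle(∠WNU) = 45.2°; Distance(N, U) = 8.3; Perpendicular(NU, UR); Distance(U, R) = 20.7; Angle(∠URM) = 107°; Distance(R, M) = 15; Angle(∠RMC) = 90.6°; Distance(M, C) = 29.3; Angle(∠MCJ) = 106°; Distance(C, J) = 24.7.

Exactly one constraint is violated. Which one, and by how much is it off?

Distance(C, J) = 24.7 — off by 5.90.

F = (0.00, 0.00) ✓; FW at -107.6° ✓; |FW| = 29.10 ✓; ∠FWN = 144.4° ✓; |WN| = 22.60 ✓; ∠WNU = 45.20° ✓; |NU| = 8.300 ✓; ∠(NU, UR) = 90.00° ✓; |UR| = 20.70 ✓; ∠URM = 107.0° ✓; |RM| = 15.00 ✓; ∠RMC = 90.60° ✓; |MC| = 29.30 ✓; ∠MCJ = 106.0° ✓; |CJ| = 18.80 ✗.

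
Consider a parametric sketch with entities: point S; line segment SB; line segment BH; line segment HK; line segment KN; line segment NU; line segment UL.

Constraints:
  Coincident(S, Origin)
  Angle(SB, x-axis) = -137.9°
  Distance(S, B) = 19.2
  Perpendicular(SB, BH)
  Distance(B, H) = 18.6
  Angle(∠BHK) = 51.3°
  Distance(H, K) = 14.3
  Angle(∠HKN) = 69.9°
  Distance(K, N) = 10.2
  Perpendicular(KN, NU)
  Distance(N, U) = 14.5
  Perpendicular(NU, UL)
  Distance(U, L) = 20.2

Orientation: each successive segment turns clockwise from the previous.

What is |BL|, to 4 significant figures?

29.85

S is at the origin; SB runs at -137.9° with length 19.2, so B = (-14.25, -12.87). The perpendicularity gives BH at right angles to SB, so BH runs at 132.1°; with |BH| = 18.6, H = (-26.72, 0.9286). ∠BHK = 51.3° gives HK at 3.400° from the x-axis; with |HK| = 14.3, K = (-12.44, 1.777). ∠HKN = 69.9° gives KN at -106.7° from the x-axis; with |KN| = 10.2, N = (-15.37, -7.993). KN is perpendicular to NU, so NU runs at 163.3°; with |NU| = 14.5, U = (-29.26, -3.826). NU ⟂ UL, so UL runs at 73.30°; with |UL| = 20.2, L = (-23.46, 15.52). Then |BL| = |L − B| = 29.85.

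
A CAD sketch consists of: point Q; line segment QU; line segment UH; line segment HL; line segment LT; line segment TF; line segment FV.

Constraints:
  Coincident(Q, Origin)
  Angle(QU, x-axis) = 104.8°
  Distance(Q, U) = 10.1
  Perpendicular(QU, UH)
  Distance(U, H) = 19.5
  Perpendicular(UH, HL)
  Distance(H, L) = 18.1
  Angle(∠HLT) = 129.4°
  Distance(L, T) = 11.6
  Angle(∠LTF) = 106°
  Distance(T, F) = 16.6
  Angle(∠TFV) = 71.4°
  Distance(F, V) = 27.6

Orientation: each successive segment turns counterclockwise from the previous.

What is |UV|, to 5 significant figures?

18.979

∠LTF = 106.0° gives TF at 49.400° from the x-axis; with |TF| = 16.6, F = (4.5405, -4.9407). ∠TFV = 71.4° gives FV at 158.00° from the x-axis; with |FV| = 27.6, V = (-21.050, 5.3984). Then |UV| = |V − U| = 18.979.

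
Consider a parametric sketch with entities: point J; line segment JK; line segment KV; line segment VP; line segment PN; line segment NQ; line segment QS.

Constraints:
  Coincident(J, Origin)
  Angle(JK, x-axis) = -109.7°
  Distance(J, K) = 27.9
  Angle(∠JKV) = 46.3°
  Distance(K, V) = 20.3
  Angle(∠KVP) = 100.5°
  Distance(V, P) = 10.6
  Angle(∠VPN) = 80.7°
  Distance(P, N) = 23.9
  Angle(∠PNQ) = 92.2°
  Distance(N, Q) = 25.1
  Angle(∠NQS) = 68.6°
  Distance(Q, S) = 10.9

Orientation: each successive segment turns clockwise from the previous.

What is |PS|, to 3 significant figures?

26.0

∠PNQ = 92.2° gives NQ at -150° from the x-axis; with |NQ| = 25.1, Q = (-20.6, -35.4). ∠NQS = 68.6° gives QS at 98.6° from the x-axis; with |QS| = 10.9, S = (-22.3, -24.6). Then |PS| = |S − P| = 26.0.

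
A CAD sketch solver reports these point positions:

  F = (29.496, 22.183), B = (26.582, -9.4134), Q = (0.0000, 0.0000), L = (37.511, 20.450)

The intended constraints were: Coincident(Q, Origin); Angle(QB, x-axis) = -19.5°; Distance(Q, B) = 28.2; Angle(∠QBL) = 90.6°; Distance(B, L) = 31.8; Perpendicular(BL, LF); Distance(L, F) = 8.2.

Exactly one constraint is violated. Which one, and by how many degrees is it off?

Perpendicular(BL, LF) — off by 7.90°.

Q = (0.00, 0.00) ✓; QB at -19.50° ✓; |QB| = 28.20 ✓; ∠QBL = 90.60° ✓; |BL| = 31.80 ✓; ∠(BL, LF) = 97.90° ✗; |LF| = 8.200 ✓.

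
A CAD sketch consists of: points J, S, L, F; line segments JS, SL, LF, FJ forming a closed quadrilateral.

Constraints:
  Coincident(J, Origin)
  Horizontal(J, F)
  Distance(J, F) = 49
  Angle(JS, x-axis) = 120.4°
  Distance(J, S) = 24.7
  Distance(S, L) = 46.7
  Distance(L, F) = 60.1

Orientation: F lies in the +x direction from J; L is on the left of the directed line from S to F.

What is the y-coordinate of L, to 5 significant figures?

53.400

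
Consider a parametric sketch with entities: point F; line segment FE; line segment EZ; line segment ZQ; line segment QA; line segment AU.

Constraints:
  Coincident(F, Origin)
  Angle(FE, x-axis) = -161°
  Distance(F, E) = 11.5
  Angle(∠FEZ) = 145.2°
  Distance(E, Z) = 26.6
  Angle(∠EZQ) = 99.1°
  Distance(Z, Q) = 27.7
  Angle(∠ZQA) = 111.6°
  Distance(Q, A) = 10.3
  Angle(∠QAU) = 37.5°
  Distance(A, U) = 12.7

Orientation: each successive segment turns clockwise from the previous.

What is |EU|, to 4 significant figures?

33.97

F is at the origin; FE runs at -161.0° with length 11.5, so E = (-10.87, -3.744). ∠FEZ = 145.2° gives EZ at 164.2° from the x-axis; with |EZ| = 26.6, Z = (-36.47, 3.499). ∠EZQ = 99.1° gives ZQ at 83.30° from the x-axis; with |ZQ| = 27.7, Q = (-33.24, 31.01). ∠ZQA = 111.6° gives QA at 14.90° from the x-axis; with |QA| = 10.3, A = (-23.28, 33.66). ∠QAU = 37.5° gives AU at -127.6° from the x-axis; with |AU| = 12.7, U = (-31.03, 23.60). Then |EU| = |U − E| = 33.97.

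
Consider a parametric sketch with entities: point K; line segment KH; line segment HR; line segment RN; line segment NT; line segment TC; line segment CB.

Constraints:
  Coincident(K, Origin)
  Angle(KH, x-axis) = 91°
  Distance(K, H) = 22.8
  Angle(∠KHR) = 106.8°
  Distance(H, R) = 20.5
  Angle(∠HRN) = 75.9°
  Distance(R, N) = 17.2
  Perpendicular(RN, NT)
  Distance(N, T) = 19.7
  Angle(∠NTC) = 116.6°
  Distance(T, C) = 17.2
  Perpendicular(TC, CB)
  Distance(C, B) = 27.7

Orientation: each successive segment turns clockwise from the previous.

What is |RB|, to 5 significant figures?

10.905

∠NTC = 116.6° gives TC at 120.30° from the x-axis; with |TC| = 17.2, C = (-8.1061, 25.478). TC is perpendicular to CB, so CB runs at 30.300°; with |CB| = 27.7, B = (15.810, 39.454). Then |RB| = |B − R| = 10.905.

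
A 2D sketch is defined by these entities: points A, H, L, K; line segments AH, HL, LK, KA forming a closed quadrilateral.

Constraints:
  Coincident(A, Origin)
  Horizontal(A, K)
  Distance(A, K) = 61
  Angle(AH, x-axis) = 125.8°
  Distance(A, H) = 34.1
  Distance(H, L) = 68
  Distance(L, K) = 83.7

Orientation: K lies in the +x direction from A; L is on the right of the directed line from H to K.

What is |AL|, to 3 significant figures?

41.9

A is at the origin; A and K share the same y with |AK| = 61.0 and K in +x, so K = (61.0, 0). AH runs at 125.8° with |AH| = 34.1, so H = (-19.9, 27.7). L is determined by |HL| = 68.0 and |LK| = 83.7 together: it lies at the intersection of circle(H, 68.0) and circle(K, 83.7). With |HK| = 85.5, the foot of the radical line on HK is 28.8 from H and the perpendicular offset is √(68.0² − 28.8²) = 61.6. Taking the right-of-HK solution: L = (-12.6, -39.9).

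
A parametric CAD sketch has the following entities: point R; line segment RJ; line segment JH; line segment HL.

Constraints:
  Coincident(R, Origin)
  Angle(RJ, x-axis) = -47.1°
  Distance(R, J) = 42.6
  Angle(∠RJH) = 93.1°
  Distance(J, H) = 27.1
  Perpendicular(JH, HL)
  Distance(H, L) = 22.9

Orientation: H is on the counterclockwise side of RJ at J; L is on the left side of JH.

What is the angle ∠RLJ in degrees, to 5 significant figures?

73.936°

R is at the origin; RJ runs at -47.1° with length 42.6, so J = 42.6·(cos -47.1°, sin -47.1°) = (28.999, -31.206). ∠RJH = 93.1°, so JH runs at -47.1° + (180° − 93.1°) = 39.800° from the x-axis; with |JH| = 27.1, H = J + 27.1·(cos 39.800°, sin 39.800°) = (49.819, -13.859). The perpendicularity gives HL at right angles to JH; with |HL| = 22.9 on the left of JH, L = H + 22.9·(-0.64011, 0.76828) = (35.161, 3.7343). Then cos ∠RLJ = LR·LJ / (|LR||LJ|), giving 73.936°.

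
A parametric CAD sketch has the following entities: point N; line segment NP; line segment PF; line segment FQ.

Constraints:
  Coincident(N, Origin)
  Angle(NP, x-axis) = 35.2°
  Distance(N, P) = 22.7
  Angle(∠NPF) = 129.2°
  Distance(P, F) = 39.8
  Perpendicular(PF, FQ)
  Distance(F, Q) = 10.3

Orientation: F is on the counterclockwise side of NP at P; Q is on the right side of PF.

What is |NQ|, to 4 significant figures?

60.91

N is at the origin; NP runs at 35.2° with length 22.7, so P = 22.7·(cos 35.2°, sin 35.2°) = (18.55, 13.09). ∠NPF = 129.2°, so PF runs at 35.2° + (180° − 129.2°) = 86.00° from the x-axis; with |PF| = 39.8, F = P + 39.8·(cos 86.00°, sin 86.00°) = (21.33, 52.79). PF ⟂ FQ; with |FQ| = 10.3 on the right of PF, Q = F + 10.3·(0.9976, -0.06976) = (31.60, 52.07). Then |NQ| = |Q − N| = 60.91.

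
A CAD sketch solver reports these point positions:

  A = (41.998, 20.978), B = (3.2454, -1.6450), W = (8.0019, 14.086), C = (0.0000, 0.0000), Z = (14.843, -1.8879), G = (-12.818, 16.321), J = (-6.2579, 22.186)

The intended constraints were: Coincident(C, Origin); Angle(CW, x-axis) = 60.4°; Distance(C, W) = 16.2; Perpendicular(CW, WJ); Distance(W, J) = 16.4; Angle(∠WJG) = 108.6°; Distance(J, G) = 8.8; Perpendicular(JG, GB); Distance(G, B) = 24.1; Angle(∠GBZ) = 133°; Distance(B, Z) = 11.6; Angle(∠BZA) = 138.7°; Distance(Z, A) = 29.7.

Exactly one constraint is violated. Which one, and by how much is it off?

Distance(Z, A) = 29.7 — off by 5.80.

C = (0.00, 0.00) ✓; CW at 60.40° ✓; |CW| = 16.20 ✓; ∠(CW, WJ) = 90.00° ✓; |WJ| = 16.40 ✓; ∠WJG = 108.6° ✓; |JG| = 8.800 ✓; ∠(JG, GB) = 90.00° ✓; |GB| = 24.10 ✓; ∠GBZ = 133.0° ✓; |BZ| = 11.60 ✓; ∠BZA = 138.7° ✓; |ZA| = 35.50 ✗.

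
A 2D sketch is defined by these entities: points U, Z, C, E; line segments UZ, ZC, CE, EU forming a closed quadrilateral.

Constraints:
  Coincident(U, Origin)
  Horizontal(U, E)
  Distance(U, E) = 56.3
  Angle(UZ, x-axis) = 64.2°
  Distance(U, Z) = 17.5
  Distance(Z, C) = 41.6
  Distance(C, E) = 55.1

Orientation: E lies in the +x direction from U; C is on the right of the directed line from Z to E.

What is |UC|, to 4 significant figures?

26.95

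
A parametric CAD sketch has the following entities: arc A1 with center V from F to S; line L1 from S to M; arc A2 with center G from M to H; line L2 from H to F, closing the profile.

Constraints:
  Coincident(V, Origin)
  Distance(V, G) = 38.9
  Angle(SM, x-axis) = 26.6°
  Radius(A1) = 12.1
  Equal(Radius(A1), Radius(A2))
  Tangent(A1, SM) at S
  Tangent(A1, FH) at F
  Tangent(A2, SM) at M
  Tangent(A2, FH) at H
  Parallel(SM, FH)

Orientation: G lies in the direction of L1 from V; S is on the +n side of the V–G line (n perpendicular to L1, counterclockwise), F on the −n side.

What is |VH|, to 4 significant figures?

40.74

The slot axis is L1's direction at 26.6°, so u = (cos 26.6°, sin 26.6°) = (0.8942, 0.4478) and n = (−sin 26.6°, cos 26.6°) = (-0.4478, 0.8942). V is at the origin and G lies 38.9 along u from V, so G = 38.9·u = (34.78, 17.42). Tangency of A1 to both parallel lines with radius 12.1 puts S and F at V ± 12.1·n: S = (-5.418, 10.82), F = (5.418, -10.82). Equal radii place M and H the same way about G: M = G + 12.1·n = (29.36, 28.24), H = G − 12.1·n = (40.20, 6.599). Then |VH| = |H − V| = 40.74.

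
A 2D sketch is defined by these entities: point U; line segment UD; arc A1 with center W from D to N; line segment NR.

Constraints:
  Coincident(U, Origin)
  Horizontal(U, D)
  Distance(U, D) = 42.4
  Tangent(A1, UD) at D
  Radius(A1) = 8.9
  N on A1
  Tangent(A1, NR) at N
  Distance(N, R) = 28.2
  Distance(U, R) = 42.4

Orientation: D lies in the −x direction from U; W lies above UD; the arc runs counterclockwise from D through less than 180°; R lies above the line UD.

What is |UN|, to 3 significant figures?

34.5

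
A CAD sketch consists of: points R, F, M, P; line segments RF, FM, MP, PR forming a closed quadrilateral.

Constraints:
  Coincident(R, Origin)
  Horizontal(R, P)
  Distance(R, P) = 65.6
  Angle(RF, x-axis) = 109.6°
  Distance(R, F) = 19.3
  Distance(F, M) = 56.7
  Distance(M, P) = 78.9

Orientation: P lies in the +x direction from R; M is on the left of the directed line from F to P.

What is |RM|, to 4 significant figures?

70.44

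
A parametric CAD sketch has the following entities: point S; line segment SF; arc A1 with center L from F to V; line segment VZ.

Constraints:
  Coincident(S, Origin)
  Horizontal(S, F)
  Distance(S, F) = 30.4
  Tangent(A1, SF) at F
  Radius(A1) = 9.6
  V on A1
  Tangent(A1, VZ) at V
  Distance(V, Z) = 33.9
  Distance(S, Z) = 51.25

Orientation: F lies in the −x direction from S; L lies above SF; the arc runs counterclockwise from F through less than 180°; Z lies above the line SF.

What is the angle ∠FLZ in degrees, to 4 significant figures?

171.9°

Checks: |LV| = 9.600 ✓; ∠(LV, VZ) = 90.00° ✓; |VZ| = 33.90 ✓; |SZ| = 51.25 ✓.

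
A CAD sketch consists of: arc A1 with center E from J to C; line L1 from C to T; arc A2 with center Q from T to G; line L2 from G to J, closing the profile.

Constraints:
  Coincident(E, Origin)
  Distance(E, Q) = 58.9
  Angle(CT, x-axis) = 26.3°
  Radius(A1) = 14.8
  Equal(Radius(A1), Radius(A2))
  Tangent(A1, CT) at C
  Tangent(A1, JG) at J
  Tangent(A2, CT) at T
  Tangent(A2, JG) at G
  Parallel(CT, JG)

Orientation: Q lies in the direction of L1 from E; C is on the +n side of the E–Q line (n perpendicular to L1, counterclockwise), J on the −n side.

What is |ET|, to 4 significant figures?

60.73

The slot axis is L1's direction at 26.3°, so u = (cos 26.3°, sin 26.3°) = (0.8965, 0.4431) and n = (−sin 26.3°, cos 26.3°) = (-0.4431, 0.8965). E is at the origin and Q lies 58.9 along u from E, so Q = 58.9·u = (52.80, 26.10). Tangency of A1 to both parallel lines with radius 14.8 puts C and J at E ± 14.8·n: C = (-6.557, 13.27), J = (6.557, -13.27). Equal radii place T and G the same way about Q: T = Q + 14.8·n = (46.25, 39.36), G = Q − 14.8·n = (59.36, 12.83). Then |ET| = |T − E| = 60.73.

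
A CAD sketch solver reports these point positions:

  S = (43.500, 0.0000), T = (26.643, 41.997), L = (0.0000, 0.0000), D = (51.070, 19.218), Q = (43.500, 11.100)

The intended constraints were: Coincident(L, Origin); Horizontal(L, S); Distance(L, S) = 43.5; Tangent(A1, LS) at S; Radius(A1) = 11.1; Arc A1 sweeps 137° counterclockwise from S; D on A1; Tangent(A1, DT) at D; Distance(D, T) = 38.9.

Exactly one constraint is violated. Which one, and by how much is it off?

Distance(D, T) = 38.9 — off by 5.50.

L = (0.00, 0.00) ✓; L.y = 0.00, S.y = 0.00 ✓; |LS| = 43.50 ✓; ∠(QS, SL) = 90.00° ✓; |QS| = 11.10 ✓; bearing(Q→D) − bearing(Q→S) = 137.0° ✓; |QD| = 11.10 ✓; ∠(QD, DT) = 90.00° ✓; |DT| = 33.40 ✗.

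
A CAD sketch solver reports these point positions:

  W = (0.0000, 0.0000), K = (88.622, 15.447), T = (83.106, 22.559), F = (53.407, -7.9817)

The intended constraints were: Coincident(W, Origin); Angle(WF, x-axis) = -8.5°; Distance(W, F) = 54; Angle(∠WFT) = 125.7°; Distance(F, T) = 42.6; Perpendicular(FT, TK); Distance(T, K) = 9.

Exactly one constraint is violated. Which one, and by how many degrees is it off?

Perpendicular(FT, TK) — off by 8.00°.

W = (0.00, 0.00) ✓; WF at -8.500° ✓; |WF| = 54.00 ✓; ∠WFT = 125.7° ✓; |FT| = 42.60 ✓; ∠(FT, TK) = 98.00° ✗; |TK| = 9.000 ✓.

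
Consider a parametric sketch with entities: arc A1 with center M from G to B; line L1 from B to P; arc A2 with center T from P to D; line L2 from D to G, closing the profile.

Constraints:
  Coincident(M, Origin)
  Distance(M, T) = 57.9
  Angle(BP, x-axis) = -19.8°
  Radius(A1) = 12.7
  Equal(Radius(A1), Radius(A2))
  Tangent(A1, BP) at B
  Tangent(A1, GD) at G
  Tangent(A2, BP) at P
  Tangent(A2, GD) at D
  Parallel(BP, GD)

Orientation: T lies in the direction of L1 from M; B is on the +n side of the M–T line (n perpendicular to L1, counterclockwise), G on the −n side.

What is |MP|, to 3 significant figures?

59.3

The slot axis is L1's direction at -19.8°, so u = (cos -19.8°, sin -19.8°) = (0.941, -0.339) and n = (−sin -19.8°, cos -19.8°) = (0.339, 0.941). M is at the origin and T lies 57.9 along u from M, so T = 57.9·u = (54.5, -19.6). Tangency of A1 to both parallel lines with radius 12.7 puts B and G at M ± 12.7·n: B = (4.30, 11.9), G = (-4.30, -11.9). Equal radii place P and D the same way about T: P = T + 12.7·n = (58.8, -7.66), D = T − 12.7·n = (50.2, -31.6). Then |MP| = |P − M| = 59.3.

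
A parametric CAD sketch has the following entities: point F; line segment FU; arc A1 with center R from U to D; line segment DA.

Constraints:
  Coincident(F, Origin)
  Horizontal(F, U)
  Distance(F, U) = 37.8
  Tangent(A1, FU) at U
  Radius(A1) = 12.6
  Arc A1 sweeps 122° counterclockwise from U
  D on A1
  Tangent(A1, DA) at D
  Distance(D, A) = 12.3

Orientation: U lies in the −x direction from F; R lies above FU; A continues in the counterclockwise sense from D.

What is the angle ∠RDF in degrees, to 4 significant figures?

112.6°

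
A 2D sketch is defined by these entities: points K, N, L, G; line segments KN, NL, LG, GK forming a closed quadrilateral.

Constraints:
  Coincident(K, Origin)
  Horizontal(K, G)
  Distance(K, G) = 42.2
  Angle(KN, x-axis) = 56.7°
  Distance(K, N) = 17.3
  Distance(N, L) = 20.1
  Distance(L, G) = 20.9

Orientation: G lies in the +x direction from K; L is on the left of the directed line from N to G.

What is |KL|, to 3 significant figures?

33.8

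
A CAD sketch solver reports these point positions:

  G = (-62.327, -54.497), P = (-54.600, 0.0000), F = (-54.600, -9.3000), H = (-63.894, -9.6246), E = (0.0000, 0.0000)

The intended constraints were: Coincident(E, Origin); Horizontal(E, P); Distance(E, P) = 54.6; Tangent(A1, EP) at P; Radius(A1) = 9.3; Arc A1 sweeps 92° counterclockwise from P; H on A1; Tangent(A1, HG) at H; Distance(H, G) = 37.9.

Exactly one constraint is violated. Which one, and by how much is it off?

Distance(H, G) = 37.9 — off by 7.00.

E = (0.00, 0.00) ✓; E.y = 0.00, P.y = 0.00 ✓; |EP| = 54.60 ✓; ∠(FP, PE) = 90.00° ✓; |FP| = 9.300 ✓; bearing(F→H) − bearing(F→P) = 92.00° ✓; |FH| = 9.300 ✓; ∠(FH, HG) = 90.00° ✓; |HG| = 44.90 ✗.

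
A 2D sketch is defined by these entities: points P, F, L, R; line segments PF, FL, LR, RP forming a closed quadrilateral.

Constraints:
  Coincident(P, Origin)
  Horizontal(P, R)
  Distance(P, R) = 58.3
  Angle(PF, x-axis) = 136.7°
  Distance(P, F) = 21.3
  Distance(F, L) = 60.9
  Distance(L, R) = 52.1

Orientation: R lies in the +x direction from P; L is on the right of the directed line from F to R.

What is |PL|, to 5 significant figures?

40.233

P is at the origin; P and R share the same y with |PR| = 58.3 and R in +x, so R = (58.3, 0). PF runs at 136.7° with |PF| = 21.3, so F = (-15.502, 14.608). L is determined by |FL| = 60.9 and |LR| = 52.1 together: it lies at the intersection of circle(F, 60.9) and circle(R, 52.1). With |FR| = 75.233, the foot of the radical line on FR is 44.225 from F and the perpendicular offset is √(60.9² − 44.225²) = 41.868. Taking the right-of-FR solution: L = (19.753, -35.050).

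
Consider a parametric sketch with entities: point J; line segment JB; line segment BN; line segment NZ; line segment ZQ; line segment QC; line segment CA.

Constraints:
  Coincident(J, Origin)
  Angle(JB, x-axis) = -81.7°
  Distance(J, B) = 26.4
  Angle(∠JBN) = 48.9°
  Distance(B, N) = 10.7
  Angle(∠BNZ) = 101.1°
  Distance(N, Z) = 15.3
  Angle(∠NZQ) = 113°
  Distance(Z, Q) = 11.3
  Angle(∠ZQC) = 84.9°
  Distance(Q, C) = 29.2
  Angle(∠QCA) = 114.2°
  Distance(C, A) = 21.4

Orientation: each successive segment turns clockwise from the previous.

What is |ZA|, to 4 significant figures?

37.88

J is at the origin; JB runs at -81.7° with length 26.4, so B = (3.811, -26.12). ∠JBN = 48.9° gives BN at 147.2° from the x-axis; with |BN| = 10.7, N = (-5.183, -20.33). ∠BNZ = 101.1° gives NZ at 68.30° from the x-axis; with |NZ| = 15.3, Z = (0.4741, -6.111). ∠NZQ = 113.0° gives ZQ at 1.300° from the x-axis; with |ZQ| = 11.3, Q = (11.77, -5.855). ∠ZQC = 84.9° gives QC at -93.80° from the x-axis; with |QC| = 29.2, C = (9.836, -34.99). ∠QCA = 114.2° gives CA at -159.6° from the x-axis; with |CA| = 21.4, A = (-10.22, -42.45). Then |ZA| = |A − Z| = 37.88.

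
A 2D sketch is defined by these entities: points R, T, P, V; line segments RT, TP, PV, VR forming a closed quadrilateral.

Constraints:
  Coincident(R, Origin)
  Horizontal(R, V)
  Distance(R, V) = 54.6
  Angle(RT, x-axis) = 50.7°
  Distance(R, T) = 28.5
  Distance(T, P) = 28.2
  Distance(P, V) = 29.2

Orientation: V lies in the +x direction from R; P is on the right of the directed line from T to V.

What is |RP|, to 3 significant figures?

26.3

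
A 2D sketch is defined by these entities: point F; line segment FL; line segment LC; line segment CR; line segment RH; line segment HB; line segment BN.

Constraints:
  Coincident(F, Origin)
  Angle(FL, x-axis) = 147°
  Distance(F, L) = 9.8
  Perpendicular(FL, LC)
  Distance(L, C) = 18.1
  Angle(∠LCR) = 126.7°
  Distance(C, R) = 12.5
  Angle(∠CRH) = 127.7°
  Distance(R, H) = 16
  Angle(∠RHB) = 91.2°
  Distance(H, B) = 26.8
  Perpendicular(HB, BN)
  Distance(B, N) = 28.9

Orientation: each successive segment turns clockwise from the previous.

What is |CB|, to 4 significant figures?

29.52

F is at the origin; FL runs at 147.0° with length 9.8, so L = (-8.219, 5.337). FL is perpendicular to LC, so LC runs at 57.00°; with |LC| = 18.1, C = (1.639, 20.52). ∠LCR = 126.7° gives CR at 3.700° from the x-axis; with |CR| = 12.5, R = (14.11, 21.32). ∠CRH = 127.7° gives RH at -48.60° from the x-axis; with |RH| = 16.0, H = (24.69, 9.322). ∠RHB = 91.2° gives HB at -137.4° from the x-axis; with |HB| = 26.8, B = (4.967, -8.818). Then |CB| = |B − C| = 29.52.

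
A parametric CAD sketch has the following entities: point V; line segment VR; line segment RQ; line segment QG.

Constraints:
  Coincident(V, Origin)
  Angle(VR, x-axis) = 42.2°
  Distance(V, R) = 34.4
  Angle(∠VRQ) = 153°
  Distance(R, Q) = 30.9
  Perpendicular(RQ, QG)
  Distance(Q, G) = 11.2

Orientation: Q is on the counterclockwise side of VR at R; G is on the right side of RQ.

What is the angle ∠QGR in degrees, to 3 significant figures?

70.1°

V is at the origin; VR runs at 42.2° with length 34.4, so R = 34.4·(cos 42.2°, sin 42.2°) = (25.5, 23.1). ∠VRQ = 153.0°, so RQ runs at 42.2° + (180° − 153.0°) = 69.2° from the x-axis; with |RQ| = 30.9, Q = R + 30.9·(cos 69.2°, sin 69.2°) = (36.5, 52.0). RQ ⟂ QG; with |QG| = 11.2 on the right of RQ, G = Q + 11.2·(0.935, -0.355) = (46.9, 48.0). Then cos ∠QGR = GQ·GR / (|GQ||GR|), giving 70.1°.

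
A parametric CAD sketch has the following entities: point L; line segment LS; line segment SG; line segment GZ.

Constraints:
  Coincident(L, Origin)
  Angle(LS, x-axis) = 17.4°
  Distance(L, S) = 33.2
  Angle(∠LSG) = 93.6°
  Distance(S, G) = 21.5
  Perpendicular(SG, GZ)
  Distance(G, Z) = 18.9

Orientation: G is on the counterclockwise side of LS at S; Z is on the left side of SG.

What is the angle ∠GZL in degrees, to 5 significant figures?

121.11°

L is at the origin; LS runs at 17.4° with length 33.2, so S = 33.2·(cos 17.4°, sin 17.4°) = (31.681, 9.9282). ∠LSG = 93.6°, so SG runs at 17.4° + (180° − 93.6°) = 103.80° from the x-axis; with |SG| = 21.5, G = S + 21.5·(cos 103.80°, sin 103.80°) = (26.552, 30.808). SG ⟂ GZ; with |GZ| = 18.9 on the left of SG, Z = G + 18.9·(-0.97113, -0.23853) = (8.1979, 26.299). Then cos ∠GZL = ZG·ZL / (|ZG||ZL|), giving 121.11°.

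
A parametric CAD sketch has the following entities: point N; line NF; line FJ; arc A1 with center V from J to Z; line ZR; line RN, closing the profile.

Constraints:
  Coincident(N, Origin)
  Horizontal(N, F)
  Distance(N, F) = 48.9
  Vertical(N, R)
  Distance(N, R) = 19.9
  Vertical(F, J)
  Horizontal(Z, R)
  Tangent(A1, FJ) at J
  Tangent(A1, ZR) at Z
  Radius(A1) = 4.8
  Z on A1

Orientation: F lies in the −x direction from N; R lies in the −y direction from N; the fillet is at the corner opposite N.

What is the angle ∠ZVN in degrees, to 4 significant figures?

108.9°

N is at the origin; NF is horizontal with |NF| = 48.9 and F on the −x side, so F = (-48.90, 0.000). NR is vertical with |NR| = 19.9 and R on the −y side, so R = (0.000, -19.90). The virtual corner opposite N is at (-48.90, -19.90). A1 meets FJ tangentially, so VJ is at right angles to FJ and tangency of A1 to ZR means the radius VZ is perpendicular to ZR, with radius 4.8, so the center V sits 4.8 in from both sides at V = (-44.10, -15.10). That places the tangent points at J = (-48.90, -15.10) on FJ and Z = (-44.10, -19.90) on ZR. Then cos ∠ZVN = VZ·VN / (|VZ||VN|), giving 108.9°.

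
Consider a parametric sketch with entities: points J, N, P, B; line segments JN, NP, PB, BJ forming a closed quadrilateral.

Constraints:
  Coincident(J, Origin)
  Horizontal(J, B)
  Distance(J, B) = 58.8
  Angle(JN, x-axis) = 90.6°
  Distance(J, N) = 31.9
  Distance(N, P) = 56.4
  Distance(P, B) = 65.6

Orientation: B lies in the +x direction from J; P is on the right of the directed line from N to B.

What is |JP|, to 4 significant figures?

24.56

Checks: |NP| = 56.40 ✓; |PB| = 65.60 ✓.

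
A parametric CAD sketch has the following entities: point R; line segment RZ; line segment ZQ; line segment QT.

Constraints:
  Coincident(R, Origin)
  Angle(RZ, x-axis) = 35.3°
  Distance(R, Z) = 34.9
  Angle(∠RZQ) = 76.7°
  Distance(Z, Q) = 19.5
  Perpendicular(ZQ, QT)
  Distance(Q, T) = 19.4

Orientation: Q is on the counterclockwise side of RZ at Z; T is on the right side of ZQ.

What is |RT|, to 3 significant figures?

54.6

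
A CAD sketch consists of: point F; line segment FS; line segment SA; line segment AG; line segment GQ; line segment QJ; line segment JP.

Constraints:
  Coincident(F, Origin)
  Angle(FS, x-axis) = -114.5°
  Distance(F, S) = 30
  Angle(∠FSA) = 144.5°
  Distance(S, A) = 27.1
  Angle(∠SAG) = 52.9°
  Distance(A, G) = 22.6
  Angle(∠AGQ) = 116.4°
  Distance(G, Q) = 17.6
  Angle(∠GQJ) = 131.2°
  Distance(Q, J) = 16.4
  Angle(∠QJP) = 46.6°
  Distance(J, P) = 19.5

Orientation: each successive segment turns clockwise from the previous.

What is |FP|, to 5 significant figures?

33.664

∠GQJ = 131.2° gives QJ at -29.500° from the x-axis; with |QJ| = 16.4, J = (-2.2320, -20.681). ∠QJP = 46.6° gives JP at -162.90° from the x-axis; with |JP| = 19.5, P = (-20.870, -26.415). Then |FP| = |P − F| = 33.664.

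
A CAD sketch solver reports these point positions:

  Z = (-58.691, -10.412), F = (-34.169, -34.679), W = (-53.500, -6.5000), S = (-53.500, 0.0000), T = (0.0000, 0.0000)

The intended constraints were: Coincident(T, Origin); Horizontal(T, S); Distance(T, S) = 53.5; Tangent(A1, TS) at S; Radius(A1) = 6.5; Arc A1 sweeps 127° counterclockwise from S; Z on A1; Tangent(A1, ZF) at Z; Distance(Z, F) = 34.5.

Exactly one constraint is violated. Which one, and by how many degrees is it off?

Tangent(A1, ZF) at Z — off by 8.30°.

T = (0.00, 0.00) ✓; T.y = 0.00, S.y = 0.00 ✓; |TS| = 53.50 ✓; ∠(WS, ST) = 90.00° ✓; |WS| = 6.500 ✓; bearing(W→Z) − bearing(W→S) = 127.0° ✓; |WZ| = 6.500 ✓; ∠(WZ, ZF) = 81.70° ✗; |ZF| = 34.50 ✓.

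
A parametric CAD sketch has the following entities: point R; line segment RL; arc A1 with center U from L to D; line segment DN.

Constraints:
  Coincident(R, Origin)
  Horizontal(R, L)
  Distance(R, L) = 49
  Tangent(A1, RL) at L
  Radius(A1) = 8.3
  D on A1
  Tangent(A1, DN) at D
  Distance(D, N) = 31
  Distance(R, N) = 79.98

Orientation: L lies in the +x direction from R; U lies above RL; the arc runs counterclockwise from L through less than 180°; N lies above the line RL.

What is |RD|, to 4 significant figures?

55.37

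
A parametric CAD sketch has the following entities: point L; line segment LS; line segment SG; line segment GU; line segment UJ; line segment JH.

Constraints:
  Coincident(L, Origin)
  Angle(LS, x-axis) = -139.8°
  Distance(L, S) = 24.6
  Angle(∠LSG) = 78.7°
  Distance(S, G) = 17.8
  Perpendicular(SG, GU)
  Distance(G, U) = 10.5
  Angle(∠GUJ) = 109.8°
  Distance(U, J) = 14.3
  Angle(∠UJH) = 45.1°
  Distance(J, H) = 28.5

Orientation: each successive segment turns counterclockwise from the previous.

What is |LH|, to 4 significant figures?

36.49

∠GUJ = 109.8° gives UJ at 121.7° from the x-axis; with |UJ| = 14.3, J = (-5.837, -6.575). ∠UJH = 45.1° gives JH at -103.4° from the x-axis; with |JH| = 28.5, H = (-12.44, -34.30). Then |LH| = |H − L| = 36.49.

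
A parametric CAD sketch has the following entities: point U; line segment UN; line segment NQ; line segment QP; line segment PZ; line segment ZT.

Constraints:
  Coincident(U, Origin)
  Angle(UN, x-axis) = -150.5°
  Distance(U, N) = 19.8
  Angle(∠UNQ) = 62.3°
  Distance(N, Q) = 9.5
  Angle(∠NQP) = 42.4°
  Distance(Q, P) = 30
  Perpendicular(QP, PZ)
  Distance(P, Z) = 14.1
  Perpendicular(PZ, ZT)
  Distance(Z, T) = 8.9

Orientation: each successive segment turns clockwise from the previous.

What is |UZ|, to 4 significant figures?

32.30

U is at the origin; UN runs at -150.5° with length 19.8, so N = (-17.23, -9.750). ∠UNQ = 62.3° gives NQ at 91.80° from the x-axis; with |NQ| = 9.5, Q = (-17.53, -0.2547). ∠NQP = 42.4° gives QP at -45.80° from the x-axis; with |QP| = 30.0, P = (3.384, -21.76). QP is perpendicular to PZ, so PZ runs at -135.8°; with |PZ| = 14.1, Z = (-6.725, -31.59). Then |UZ| = |Z − U| = 32.30.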